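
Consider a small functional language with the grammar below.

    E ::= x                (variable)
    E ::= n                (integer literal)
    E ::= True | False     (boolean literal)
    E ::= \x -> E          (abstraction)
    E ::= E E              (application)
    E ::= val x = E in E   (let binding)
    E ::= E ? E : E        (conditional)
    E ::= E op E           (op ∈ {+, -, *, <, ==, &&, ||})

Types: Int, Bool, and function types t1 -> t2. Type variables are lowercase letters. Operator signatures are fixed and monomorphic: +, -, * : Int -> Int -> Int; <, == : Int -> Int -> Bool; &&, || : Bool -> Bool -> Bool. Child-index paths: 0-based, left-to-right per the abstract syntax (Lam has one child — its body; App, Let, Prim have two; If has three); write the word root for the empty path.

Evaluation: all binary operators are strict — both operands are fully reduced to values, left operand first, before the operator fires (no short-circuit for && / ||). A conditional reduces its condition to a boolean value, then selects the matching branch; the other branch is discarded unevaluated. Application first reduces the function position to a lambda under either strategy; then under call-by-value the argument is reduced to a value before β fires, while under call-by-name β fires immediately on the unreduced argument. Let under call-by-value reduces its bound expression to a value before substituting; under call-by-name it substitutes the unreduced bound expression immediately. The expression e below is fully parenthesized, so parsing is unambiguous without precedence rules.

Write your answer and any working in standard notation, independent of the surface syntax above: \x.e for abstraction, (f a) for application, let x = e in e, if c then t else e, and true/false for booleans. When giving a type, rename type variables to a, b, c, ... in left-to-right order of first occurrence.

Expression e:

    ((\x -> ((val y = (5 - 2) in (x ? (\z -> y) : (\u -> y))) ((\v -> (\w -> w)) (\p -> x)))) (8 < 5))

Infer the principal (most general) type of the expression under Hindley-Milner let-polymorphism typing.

Trace:
  unify Int ~ Int
  unify Int ~ Int
let y : Int
x : a
  unify a ~ Bool
y : Int
\z._ : b -> Int
y : Int
\u._ : c -> Int
  unify b -> Int ~ c -> Int
  unify b ~ c
  unify Int ~ Int
w : e
\w._ : e -> e
\v._ : d -> e -> e
x : Bool
\p._ : f -> Bool
  unify d -> e -> e ~ (f -> Bool) -> g
  unify d ~ f -> Bool
  unify e -> e ~ g
_ _ : e -> e
  unify c -> Int ~ (e -> e) -> h
  unify c ~ e -> e
  unify Int ~ h
_ _ : Int
\x._ : Bool -> Int
  unify Int ~ Int
  unify Int ~ Int
  unify Bool -> Int ~ Bool -> i
  unify Bool ~ Bool
  unify Int ~ i
_ _ : Int

Answer: Int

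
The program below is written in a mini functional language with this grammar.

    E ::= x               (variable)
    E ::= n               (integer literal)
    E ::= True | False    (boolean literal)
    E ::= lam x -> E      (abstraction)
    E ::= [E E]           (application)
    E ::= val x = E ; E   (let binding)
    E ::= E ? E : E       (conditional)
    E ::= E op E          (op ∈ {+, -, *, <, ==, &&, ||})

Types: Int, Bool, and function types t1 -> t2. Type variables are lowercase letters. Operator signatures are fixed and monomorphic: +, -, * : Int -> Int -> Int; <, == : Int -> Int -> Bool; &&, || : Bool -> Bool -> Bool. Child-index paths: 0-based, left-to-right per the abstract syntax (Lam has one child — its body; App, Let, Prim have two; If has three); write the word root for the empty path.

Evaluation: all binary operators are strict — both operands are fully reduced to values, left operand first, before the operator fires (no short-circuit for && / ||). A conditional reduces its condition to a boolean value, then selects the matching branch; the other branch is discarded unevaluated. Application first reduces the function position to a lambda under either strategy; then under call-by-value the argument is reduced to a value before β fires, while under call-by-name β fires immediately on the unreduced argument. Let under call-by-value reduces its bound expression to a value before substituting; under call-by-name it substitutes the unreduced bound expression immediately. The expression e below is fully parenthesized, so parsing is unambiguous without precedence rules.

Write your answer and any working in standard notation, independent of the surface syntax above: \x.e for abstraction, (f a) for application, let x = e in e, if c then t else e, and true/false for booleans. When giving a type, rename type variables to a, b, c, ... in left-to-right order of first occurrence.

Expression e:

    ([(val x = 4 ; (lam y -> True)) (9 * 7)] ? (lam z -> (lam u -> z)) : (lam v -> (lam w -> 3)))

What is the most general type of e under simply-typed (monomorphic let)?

Answer: Int -> a -> Int

Derivation:
let x : Int
\y._ : a -> Bool
  unify Int ~ Int
  unify Int ~ Int
  unify a -> Bool ~ Int -> b
  unify a ~ Int
  unify Bool ~ b
_ _ : Bool
  unify Bool ~ Bool
z : c
\u._ : d -> c
\z._ : c -> d -> c
\w._ : f -> Int
\v._ : e -> f -> Int
  unify c -> d -> c ~ e -> f -> Int
  unify c ~ e
  unify d -> e ~ f -> Int
  unify d ~ f
  unify e ~ Int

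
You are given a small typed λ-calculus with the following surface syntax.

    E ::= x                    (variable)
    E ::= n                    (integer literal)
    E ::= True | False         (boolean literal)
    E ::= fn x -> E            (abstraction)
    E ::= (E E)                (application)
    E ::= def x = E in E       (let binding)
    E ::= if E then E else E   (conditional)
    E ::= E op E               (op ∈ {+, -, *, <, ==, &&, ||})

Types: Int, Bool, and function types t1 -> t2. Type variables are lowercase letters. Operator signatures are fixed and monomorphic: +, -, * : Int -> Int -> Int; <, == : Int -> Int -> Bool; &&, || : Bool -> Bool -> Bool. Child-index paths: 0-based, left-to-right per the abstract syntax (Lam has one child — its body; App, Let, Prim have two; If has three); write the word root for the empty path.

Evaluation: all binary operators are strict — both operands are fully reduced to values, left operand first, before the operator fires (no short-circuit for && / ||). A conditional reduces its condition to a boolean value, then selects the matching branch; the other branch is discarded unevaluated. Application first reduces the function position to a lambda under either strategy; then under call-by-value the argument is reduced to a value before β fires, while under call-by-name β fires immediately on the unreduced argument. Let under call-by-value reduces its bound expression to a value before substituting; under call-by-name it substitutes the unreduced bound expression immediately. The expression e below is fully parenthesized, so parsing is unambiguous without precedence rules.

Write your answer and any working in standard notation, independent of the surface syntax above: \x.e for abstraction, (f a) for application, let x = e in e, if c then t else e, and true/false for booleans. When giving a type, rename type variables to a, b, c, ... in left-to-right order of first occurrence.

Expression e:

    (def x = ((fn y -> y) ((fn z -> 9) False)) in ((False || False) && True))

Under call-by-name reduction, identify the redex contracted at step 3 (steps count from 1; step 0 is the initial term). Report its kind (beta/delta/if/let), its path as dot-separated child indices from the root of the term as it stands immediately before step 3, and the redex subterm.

Answer: delta at root : (false && true)

Derivation:
step 0: (let x = ((\y.y) ((\z.9) false)) in ((false || false) && true))
step 1: [let@root] ((false || false) && true)
step 2: [delta@0] (false && true)
step 3: [delta@root] false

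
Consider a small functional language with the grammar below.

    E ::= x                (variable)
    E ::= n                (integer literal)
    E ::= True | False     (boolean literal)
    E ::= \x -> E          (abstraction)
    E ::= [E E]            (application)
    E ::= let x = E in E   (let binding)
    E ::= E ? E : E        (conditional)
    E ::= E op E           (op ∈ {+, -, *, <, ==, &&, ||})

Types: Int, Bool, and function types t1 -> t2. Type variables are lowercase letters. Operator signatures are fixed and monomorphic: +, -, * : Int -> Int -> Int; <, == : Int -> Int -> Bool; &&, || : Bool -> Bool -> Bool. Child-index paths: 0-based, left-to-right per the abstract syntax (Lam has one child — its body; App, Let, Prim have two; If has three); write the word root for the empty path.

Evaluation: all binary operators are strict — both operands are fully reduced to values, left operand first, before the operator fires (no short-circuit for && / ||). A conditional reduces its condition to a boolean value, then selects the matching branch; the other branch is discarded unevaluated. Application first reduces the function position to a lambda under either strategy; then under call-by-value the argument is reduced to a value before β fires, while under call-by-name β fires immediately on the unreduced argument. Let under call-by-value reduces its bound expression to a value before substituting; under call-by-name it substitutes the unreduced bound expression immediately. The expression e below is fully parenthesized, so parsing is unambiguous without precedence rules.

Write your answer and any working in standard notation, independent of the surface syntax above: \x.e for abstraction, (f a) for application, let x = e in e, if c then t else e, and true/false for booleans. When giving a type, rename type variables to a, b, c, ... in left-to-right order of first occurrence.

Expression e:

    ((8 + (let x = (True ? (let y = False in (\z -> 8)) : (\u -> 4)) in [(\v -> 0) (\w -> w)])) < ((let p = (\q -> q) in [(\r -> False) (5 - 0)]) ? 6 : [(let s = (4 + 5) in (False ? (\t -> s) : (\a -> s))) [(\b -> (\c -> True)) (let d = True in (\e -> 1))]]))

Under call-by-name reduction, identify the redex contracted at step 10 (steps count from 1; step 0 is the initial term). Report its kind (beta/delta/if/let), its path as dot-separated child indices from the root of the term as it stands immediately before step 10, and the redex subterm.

Answer: delta at 1 : (4 + 5)

Derivation:
step 0: ((8 + (let x = (if true then (let y = false in (\z.8)) else (\u.4)) in ((\v.0) (\w.w)))) < (if (let p = (\q.q) in ((\r.false) (5 - 0))) then 6 else ((let s = (4 + 5) in (if false then (\t.s) else (\a.s))) ((\b.(\c.true)) (let d = true in (\e.1))))))
step 1: [let@0.1] ((8 + ((\v.0) (\w.w))) < (if (let p = (\q.q) in ((\r.false) (5 - 0))) then 6 else ((let s = (4 + 5) in (if false then (\t.s) else (\a.s))) ((\b.(\c.true)) (let d = true in (\e.1))))))
step 2: [beta@0.1] ((8 + 0) < (if (let p = (\q.q) in ((\r.false) (5 - 0))) then 6 else ((let s = (4 + 5) in (if false then (\t.s) else (\a.s))) ((\b.(\c.true)) (let d = true in (\e.1))))))
step 3: [delta@0] (8 < (if (let p = (\q.q) in ((\r.false) (5 - 0))) then 6 else ((let s = (4 + 5) in (if false then (\t.s) else (\a.s))) ((\b.(\c.true)) (let d = true in (\e.1))))))
step 4: [let@1.0] (8 < (if ((\r.false) (5 - 0)) then 6 else ((let s = (4 + 5) in (if false then (\t.s) else (\a.s))) ((\b.(\c.true)) (let d = true in (\e.1))))))
step 5: [beta@1.0] (8 < (if false then 6 else ((let s = (4 + 5) in (if false then (\t.s) else (\a.s))) ((\b.(\c.true)) (let d = true in (\e.1))))))
step 6: [if@1] (8 < ((let s = (4 + 5) in (if false then (\t.s) else (\a.s))) ((\b.(\c.true)) (let d = true in (\e.1)))))
step 7: [let@1.0] (8 < ((if false then (\t.(4 + 5)) else (\a.(4 + 5))) ((\b.(\c.true)) (let d = true in (\e.1)))))
step 8: [if@1.0] (8 < ((\a.(4 + 5)) ((\b.(\c.true)) (let d = true in (\e.1)))))
step 9: [beta@1] (8 < (4 + 5))
step 10: [delta@1] (8 < 9)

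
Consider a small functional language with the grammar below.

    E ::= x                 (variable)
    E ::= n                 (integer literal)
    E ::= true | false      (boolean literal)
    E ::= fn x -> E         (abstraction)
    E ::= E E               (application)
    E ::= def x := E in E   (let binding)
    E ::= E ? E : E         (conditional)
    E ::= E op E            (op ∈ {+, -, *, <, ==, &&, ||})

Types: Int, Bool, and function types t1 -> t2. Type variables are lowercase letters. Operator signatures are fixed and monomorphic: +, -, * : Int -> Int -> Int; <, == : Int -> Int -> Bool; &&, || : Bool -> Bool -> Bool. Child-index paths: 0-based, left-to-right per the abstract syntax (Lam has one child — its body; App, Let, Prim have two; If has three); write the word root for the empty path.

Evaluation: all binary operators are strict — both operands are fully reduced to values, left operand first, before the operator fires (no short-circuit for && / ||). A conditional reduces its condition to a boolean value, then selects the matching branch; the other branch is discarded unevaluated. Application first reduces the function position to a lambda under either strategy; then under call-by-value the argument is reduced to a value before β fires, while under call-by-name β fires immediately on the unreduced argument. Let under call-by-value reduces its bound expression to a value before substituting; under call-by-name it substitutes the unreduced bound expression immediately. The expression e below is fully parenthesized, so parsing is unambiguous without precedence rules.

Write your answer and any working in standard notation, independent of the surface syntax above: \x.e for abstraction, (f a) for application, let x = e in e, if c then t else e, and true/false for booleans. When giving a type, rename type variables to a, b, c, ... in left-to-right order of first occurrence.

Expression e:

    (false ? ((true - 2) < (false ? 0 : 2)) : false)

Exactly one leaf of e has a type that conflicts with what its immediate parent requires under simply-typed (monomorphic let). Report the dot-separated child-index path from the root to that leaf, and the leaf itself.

Answer: 1.0.0 : true

Working:
  unify Bool ~ Bool
  unify Bool ~ Int
  FAIL: mismatch Bool ~ Int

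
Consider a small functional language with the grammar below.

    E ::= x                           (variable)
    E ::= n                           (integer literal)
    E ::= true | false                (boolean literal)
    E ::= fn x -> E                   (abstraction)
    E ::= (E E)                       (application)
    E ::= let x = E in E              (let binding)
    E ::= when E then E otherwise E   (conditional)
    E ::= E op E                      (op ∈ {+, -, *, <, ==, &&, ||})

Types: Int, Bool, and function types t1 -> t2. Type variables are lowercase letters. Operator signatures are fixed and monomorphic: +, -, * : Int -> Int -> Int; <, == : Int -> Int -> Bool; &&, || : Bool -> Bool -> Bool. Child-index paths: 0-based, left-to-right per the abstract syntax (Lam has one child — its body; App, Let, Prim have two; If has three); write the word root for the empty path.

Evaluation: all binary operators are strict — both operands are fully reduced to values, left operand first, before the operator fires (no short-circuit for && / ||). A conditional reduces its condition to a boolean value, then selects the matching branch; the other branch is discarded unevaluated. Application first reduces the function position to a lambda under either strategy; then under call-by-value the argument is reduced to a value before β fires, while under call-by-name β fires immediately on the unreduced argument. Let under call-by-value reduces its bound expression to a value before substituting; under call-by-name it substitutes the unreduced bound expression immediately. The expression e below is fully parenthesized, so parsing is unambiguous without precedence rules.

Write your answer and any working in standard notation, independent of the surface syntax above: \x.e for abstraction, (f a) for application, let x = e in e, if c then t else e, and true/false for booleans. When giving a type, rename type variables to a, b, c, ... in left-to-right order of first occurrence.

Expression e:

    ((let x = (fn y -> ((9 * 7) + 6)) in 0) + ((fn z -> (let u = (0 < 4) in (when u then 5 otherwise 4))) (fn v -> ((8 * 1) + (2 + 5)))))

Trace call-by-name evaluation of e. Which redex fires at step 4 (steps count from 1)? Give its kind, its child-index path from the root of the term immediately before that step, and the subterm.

Working:
step 0: ((let x = (\y.((9 * 7) + 6)) in 0) + ((\z.(let u = (0 < 4) in (if u then 5 else 4))) (\v.((8 * 1) + (2 + 5)))))
step 1: [let@0] (0 + ((\z.(let u = (0 < 4) in (if u then 5 else 4))) (\v.((8 * 1) + (2 + 5)))))
step 2: [beta@1] (0 + (let u = (0 < 4) in (if u then 5 else 4)))
step 3: [let@1] (0 + (if (0 < 4) then 5 else 4))
step 4: [delta@1.0] (0 + (if true then 5 else 4))

Answer: delta at 1.0 : (0 < 4)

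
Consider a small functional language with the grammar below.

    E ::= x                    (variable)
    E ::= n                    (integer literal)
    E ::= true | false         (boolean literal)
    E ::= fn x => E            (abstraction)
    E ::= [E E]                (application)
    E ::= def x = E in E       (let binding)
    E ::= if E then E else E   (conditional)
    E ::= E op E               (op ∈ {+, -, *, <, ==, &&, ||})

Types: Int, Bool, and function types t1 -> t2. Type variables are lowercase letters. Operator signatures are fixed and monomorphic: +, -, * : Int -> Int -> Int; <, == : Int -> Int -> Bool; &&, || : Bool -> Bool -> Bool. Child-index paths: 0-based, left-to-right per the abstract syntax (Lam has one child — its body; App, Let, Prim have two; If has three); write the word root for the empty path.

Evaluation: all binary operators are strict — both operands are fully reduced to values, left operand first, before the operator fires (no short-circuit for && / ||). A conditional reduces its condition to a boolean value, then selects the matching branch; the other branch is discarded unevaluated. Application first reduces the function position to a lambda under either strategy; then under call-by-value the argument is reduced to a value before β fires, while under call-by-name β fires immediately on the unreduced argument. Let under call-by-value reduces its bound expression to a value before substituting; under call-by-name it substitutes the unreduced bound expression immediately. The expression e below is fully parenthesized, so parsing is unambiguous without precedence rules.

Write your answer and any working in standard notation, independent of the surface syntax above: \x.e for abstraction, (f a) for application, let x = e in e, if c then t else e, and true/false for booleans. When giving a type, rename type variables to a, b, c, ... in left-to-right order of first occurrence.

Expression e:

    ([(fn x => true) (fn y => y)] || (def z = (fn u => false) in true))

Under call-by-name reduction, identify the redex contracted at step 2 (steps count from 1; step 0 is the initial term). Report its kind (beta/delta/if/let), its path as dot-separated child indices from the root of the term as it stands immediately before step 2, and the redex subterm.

Answer: let at 1 : (let z = (\u.false) in true)

Working:
step 0: (((\x.true) (\y.y)) || (let z = (\u.false) in true))
step 1: [beta@0] (true || (let z = (\u.false) in true))
step 2: [let@1] (true || true)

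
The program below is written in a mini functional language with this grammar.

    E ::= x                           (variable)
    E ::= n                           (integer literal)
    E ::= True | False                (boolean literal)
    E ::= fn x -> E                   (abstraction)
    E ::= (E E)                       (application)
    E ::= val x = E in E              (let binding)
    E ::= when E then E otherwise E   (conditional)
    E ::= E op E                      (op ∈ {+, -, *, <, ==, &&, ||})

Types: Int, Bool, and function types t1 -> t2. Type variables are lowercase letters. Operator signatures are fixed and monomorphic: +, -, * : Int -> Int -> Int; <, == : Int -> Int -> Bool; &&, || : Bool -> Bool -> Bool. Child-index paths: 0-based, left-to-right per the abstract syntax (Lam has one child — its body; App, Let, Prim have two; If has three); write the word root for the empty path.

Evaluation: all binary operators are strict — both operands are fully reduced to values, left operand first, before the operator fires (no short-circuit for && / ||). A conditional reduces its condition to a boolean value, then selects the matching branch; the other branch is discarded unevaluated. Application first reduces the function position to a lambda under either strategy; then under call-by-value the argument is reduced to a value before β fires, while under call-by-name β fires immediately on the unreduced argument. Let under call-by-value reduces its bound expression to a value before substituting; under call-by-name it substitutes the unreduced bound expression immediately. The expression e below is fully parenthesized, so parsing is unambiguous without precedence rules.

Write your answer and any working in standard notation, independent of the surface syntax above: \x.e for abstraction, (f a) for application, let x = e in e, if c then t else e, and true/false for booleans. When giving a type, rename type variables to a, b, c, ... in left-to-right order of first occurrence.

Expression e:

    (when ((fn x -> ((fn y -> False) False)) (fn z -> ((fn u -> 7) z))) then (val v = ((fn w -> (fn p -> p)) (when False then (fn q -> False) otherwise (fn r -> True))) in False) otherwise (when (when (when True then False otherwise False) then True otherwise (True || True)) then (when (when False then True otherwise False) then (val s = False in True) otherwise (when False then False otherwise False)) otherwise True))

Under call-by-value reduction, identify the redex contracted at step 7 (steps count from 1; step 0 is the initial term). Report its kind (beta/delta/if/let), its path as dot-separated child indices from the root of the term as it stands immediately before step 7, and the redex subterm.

Answer: if at root : (if true then (if (if false then true else false) then (let s = false in true) else (if false then false else false)) else true)

Working:
step 0: (if ((\x.((\y.false) false)) (\z.((\u.7) z))) then (let v = ((\w.(\p.p)) (if false then (\q.false) else (\r.true))) in false) else (if (if (if true then false else false) then true else (true || true)) then (if (if false then true else false) then (let s = false in true) else (if false then false else false)) else true))
step 1: [beta@0] (if ((\y.false) false) then (let v = ((\w.(\p.p)) (if false then (\q.false) else (\r.true))) in false) else (if (if (if true then false else false) then true else (true || true)) then (if (if false then true else false) then (let s = false in true) else (if false then false else false)) else true))
step 2: [beta@0] (if false then (let v = ((\w.(\p.p)) (if false then (\q.false) else (\r.true))) in false) else (if (if (if true then false else false) then true else (true || true)) then (if (if false then true else false) then (let s = false in true) else (if false then false else false)) else true))
step 3: [if@root] (if (if (if true then false else false) then true else (true || true)) then (if (if false then true else false) then (let s = false in true) else (if false then false else false)) else true)
step 4: [if@0.0] (if (if false then true else (true || true)) then (if (if false then true else false) then (let s = false in true) else (if false then false else false)) else true)
step 5: [if@0] (if (true || true) then (if (if false then true else false) then (let s = false in true) else (if false then false else false)) else true)
step 6: [delta@0] (if true then (if (if false then true else false) then (let s = false in true) else (if false then false else false)) else true)
step 7: [if@root] (if (if false then true else false) then (let s = false in true) else (if false then false else false))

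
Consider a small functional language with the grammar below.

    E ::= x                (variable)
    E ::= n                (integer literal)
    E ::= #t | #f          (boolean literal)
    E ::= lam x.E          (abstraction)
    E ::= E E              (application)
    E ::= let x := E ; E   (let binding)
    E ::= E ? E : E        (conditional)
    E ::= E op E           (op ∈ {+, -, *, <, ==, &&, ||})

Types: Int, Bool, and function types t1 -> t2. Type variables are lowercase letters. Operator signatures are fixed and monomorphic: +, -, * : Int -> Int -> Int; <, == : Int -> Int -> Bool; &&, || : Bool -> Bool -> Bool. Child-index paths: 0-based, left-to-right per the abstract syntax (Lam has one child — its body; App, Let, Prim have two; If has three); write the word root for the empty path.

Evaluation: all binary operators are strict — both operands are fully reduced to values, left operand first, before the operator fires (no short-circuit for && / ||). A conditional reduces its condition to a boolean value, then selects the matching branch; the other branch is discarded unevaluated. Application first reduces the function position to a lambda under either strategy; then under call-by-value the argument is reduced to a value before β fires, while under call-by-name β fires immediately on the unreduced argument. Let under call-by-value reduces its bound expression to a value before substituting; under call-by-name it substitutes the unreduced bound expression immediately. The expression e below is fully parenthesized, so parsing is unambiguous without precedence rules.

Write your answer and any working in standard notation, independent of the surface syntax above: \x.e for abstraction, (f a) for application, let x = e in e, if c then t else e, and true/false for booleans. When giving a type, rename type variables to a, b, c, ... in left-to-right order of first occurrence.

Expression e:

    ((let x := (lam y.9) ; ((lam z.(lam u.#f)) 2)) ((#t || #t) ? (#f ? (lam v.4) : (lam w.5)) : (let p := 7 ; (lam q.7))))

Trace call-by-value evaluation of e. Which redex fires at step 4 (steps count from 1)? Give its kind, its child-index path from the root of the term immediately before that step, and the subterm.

Answer: if at 1 : (if true then (if false then (\v.4) else (\w.5)) else (let p = 7 in (\q.7)))

Derivation:
step 0: ((let x = (\y.9) in ((\z.(\u.false)) 2)) (if (true || true) then (if false then (\v.4) else (\w.5)) else (let p = 7 in (\q.7))))
step 1: [let@0] (((\z.(\u.false)) 2) (if (true || true) then (if false then (\v.4) else (\w.5)) else (let p = 7 in (\q.7))))
step 2: [beta@0] ((\u.false) (if (true || true) then (if false then (\v.4) else (\w.5)) else (let p = 7 in (\q.7))))
step 3: [delta@1.0] ((\u.false) (if true then (if false then (\v.4) else (\w.5)) else (let p = 7 in (\q.7))))
step 4: [if@1] ((\u.false) (if false then (\v.4) else (\w.5)))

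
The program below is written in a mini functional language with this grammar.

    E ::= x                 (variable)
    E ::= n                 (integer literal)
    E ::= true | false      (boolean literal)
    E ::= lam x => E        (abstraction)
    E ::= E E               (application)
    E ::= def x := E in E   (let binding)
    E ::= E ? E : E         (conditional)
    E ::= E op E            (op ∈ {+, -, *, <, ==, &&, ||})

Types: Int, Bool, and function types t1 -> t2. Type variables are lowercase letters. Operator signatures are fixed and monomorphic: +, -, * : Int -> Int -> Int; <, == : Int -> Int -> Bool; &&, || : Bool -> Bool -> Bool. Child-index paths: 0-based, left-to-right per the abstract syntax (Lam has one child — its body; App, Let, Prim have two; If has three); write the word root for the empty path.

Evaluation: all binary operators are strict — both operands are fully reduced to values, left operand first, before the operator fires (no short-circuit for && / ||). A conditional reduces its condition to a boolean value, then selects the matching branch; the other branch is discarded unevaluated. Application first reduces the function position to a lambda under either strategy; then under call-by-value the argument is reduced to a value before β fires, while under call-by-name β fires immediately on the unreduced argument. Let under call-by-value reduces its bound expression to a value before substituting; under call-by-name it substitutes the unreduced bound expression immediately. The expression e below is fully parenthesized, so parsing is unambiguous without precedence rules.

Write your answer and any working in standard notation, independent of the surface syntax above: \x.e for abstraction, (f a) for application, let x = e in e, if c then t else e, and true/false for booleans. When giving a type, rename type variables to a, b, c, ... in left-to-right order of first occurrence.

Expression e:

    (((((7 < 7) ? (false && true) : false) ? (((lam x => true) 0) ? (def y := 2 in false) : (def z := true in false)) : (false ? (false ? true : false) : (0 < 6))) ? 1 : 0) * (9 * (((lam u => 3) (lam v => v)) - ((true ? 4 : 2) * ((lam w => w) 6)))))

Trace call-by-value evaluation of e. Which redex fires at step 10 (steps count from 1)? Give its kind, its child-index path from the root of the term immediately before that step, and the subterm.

Answer: delta at 1.1.1 : (4 * 6)

Working:
step 0: ((if (if (if (7 < 7) then (false && true) else false) then (if ((\x.true) 0) then (let y = 2 in false) else (let z = true in false)) else (if false then (if false then true else false) else (0 < 6))) then 1 else 0) * (9 * (((\u.3) (\v.v)) - ((if true then 4 else 2) * ((\w.w) 6)))))
step 1: [delta@0.0.0.0] ((if (if (if false then (false && true) else false) then (if ((\x.true) 0) then (let y = 2 in false) else (let z = true in false)) else (if false then (if false then true else false) else (0 < 6))) then 1 else 0) * (9 * (((\u.3) (\v.v)) - ((if true then 4 else 2) * ((\w.w) 6)))))
step 2: [if@0.0.0] ((if (if false then (if ((\x.true) 0) then (let y = 2 in false) else (let z = true in false)) else (if false then (if false then true else false) else (0 < 6))) then 1 else 0) * (9 * (((\u.3) (\v.v)) - ((if true then 4 else 2) * ((\w.w) 6)))))
step 3: [if@0.0] ((if (if false then (if false then true else false) else (0 < 6)) then 1 else 0) * (9 * (((\u.3) (\v.v)) - ((if true then 4 else 2) * ((\w.w) 6)))))
step 4: [if@0.0] ((if (0 < 6) then 1 else 0) * (9 * (((\u.3) (\v.v)) - ((if true then 4 else 2) * ((\w.w) 6)))))
step 5: [delta@0.0] ((if true then 1 else 0) * (9 * (((\u.3) (\v.v)) - ((if true then 4 else 2) * ((\w.w) 6)))))
step 6: [if@0] (1 * (9 * (((\u.3) (\v.v)) - ((if true then 4 else 2) * ((\w.w) 6)))))
step 7: [beta@1.1.0] (1 * (9 * (3 - ((if true then 4 else 2) * ((\w.w) 6)))))
step 8: [if@1.1.1.0] (1 * (9 * (3 - (4 * ((\w.w) 6)))))
step 9: [beta@1.1.1.1] (1 * (9 * (3 - (4 * 6))))
step 10: [delta@1.1.1] (1 * (9 * (3 - 24)))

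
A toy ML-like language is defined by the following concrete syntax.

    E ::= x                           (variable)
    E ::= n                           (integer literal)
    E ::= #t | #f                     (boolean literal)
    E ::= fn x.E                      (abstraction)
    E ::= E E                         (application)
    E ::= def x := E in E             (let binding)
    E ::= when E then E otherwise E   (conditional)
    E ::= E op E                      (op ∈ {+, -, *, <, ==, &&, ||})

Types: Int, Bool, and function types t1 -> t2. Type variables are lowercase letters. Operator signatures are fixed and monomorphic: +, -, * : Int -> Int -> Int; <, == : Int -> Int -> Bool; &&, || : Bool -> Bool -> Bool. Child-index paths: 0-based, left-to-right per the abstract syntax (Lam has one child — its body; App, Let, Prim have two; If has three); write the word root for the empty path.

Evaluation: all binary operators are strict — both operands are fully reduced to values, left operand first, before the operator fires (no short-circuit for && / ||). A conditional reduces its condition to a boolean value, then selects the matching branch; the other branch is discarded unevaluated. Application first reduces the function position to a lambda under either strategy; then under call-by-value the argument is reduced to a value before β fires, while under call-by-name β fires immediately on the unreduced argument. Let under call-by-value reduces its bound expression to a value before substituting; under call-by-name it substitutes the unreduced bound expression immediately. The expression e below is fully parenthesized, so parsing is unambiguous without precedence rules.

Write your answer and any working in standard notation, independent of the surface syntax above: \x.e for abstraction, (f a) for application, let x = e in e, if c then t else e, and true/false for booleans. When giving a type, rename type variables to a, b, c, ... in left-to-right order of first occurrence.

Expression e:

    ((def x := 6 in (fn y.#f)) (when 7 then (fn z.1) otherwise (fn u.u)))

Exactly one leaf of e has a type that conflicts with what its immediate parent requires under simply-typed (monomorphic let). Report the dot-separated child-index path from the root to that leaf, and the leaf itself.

Answer: 1.0 : 7

Working:
let x : Int
\y._ : a -> Bool
  unify Int ~ Bool
  FAIL: mismatch Int ~ Bool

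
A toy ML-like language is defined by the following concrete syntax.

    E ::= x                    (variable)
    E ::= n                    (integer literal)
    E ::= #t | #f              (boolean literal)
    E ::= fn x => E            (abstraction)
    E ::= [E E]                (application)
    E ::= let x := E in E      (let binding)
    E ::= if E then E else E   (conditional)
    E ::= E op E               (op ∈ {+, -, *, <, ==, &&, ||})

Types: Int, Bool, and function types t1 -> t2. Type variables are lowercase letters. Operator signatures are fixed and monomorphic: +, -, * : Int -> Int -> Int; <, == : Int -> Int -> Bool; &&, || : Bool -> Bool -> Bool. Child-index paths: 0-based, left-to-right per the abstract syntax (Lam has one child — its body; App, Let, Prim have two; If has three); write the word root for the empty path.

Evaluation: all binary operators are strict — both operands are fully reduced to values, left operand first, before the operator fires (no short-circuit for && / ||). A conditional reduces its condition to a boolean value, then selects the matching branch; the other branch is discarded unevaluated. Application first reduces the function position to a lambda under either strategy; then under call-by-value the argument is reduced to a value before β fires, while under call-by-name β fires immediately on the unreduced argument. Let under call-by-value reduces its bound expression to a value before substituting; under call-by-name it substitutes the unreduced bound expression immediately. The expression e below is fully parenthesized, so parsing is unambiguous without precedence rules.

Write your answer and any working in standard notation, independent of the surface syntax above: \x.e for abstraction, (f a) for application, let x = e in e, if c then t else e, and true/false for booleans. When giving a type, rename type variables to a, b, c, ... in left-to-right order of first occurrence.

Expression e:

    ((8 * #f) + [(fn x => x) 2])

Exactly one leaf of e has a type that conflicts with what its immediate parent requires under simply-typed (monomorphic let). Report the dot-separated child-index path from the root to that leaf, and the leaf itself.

Derivation:
  unify Int ~ Int
  unify Bool ~ Int
  FAIL: mismatch Bool ~ Int

Answer: 0.1 : false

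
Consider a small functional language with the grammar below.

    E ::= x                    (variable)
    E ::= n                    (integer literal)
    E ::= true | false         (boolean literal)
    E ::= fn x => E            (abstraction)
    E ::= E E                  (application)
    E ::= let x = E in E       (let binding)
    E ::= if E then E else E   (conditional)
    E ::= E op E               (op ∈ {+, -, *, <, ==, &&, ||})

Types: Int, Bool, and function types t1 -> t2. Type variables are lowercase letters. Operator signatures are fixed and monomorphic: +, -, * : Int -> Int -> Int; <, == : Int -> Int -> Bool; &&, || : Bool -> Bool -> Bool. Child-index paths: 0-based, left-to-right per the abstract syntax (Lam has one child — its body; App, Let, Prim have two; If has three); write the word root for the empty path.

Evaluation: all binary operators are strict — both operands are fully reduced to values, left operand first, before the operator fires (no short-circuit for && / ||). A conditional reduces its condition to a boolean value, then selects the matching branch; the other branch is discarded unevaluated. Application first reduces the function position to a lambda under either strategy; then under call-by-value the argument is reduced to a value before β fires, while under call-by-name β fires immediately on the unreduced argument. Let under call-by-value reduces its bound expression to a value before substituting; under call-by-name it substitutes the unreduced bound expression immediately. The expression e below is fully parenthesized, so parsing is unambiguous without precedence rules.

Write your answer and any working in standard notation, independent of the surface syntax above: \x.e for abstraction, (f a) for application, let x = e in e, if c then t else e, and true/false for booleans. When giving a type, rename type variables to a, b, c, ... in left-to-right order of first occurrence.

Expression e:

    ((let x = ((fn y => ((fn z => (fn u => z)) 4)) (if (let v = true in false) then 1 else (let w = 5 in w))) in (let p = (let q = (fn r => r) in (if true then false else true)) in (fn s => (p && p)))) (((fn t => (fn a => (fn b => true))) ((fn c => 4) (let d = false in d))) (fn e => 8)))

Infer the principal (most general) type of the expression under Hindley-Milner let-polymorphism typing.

Trace:
z : b
\u._ : c -> b
\z._ : b -> c -> b
  unify b -> c -> b ~ Int -> d
  unify b ~ Int
  unify c -> Int ~ d
_ _ : c -> Int
\y._ : a -> c -> Int
let v : Bool
  unify Bool ~ Bool
let w : Int
w : Int
  unify Int ~ Int
  unify a -> c -> Int ~ Int -> e
  unify a ~ Int
  unify c -> Int ~ e
_ _ : c -> Int
let x : forall. c -> Int
r : f
\r._ : f -> f
let q : forall. f -> f
  unify Bool ~ Bool
  unify Bool ~ Bool
let p : Bool
p : Bool
  unify Bool ~ Bool
p : Bool
  unify Bool ~ Bool
\s._ : g -> Bool
\b._ : j -> Bool
\a._ : i -> j -> Bool
\t._ : h -> i -> j -> Bool
\c._ : k -> Int
let d : Bool
d : Bool
  unify k -> Int ~ Bool -> l
  unify k ~ Bool
  unify Int ~ l
_ _ : Int
  unify h -> i -> j -> Bool ~ Int -> m
  unify h ~ Int
  unify i -> j -> Bool ~ m
_ _ : i -> j -> Bool
\e._ : n -> Int
  unify i -> j -> Bool ~ (n -> Int) -> o
  unify i ~ n -> Int
  unify j -> Bool ~ o
_ _ : j -> Bool
  unify g -> Bool ~ (j -> Bool) -> p
  unify g ~ j -> Bool
  unify Bool ~ p
_ _ : Bool

Answer: Bool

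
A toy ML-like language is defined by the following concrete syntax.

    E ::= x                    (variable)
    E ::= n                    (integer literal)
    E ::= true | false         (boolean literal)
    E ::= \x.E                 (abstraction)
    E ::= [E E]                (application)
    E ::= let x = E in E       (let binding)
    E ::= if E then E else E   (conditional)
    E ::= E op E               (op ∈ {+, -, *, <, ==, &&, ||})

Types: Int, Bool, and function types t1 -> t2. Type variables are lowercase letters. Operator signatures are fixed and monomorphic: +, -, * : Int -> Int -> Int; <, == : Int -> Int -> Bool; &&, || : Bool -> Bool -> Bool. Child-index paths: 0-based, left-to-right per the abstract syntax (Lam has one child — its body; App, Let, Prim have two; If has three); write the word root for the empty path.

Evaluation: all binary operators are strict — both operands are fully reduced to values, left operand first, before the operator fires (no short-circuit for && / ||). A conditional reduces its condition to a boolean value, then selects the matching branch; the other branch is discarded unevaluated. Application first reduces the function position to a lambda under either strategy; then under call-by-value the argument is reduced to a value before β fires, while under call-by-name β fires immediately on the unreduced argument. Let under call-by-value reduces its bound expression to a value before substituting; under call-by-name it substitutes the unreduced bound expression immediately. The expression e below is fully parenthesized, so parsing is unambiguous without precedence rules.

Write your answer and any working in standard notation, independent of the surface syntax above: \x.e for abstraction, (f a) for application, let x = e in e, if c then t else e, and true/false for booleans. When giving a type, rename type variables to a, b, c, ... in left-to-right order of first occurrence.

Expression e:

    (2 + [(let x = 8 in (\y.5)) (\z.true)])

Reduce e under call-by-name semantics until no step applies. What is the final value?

Working:
step 0: (2 + ((let x = 8 in (\y.5)) (\z.true)))
step 1: [let@1.0] (2 + ((\y.5) (\z.true)))
step 2: [beta@1] (2 + 5)
step 3: [delta@root] 7

Answer: 7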